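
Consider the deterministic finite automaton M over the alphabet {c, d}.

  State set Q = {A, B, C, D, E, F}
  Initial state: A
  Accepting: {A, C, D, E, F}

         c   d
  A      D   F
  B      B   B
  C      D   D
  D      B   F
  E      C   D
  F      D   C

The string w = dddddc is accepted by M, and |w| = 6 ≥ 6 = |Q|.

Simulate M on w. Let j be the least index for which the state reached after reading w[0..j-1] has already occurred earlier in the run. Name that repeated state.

Run of M on w = d d d d d c:
  step 0: A  (start)
  step 1: F  (read d: A→F)
  step 2: C  (read d: F→C)
  step 3: D  (read d: C→D)
  step 4: F  (read d: D→F)   ← first repeat (F seen earlier)
  step 5: C  (read d: F→C)
  step 6: D  (read c: C→D)

The earliest repeat is at step j = 4: M is in F, which it already visited at step i = 1.
The DFA has 6 states, so the proof of the pumping lemma guarantees a repeated state among the first 6+1 visited; the segment between the two visits is the pumpable y.

F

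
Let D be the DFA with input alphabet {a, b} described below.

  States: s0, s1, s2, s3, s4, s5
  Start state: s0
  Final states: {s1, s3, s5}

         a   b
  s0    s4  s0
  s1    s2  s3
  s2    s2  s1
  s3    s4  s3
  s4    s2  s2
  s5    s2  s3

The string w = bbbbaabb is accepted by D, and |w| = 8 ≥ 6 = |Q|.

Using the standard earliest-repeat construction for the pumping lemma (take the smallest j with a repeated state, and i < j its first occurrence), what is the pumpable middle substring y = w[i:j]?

b

State sequence: s0 -b-> s0 -b-> s0 -b-> s0 -b-> s0 -a-> s4 -a-> s2 -b-> s1 -b-> s3
First repeat at step 1: s0 was already visited.

So i = 0, j = 1, giving x = w[0:0] = ε, y = w[0:1] = b, z = w[1:8] = bbbaabb.
Check: |xy| = 1 ≤ 6 and |y| = 1 ≥ 1. Reading y takes D from s0 back to s0, so every xyⁱz is accepted.
Since D has 6 states, any run of length ≥ 6 visits 6+1 states, so by pigeonhole some state repeats within the first 6 steps — that repeat gives the pumpable loop.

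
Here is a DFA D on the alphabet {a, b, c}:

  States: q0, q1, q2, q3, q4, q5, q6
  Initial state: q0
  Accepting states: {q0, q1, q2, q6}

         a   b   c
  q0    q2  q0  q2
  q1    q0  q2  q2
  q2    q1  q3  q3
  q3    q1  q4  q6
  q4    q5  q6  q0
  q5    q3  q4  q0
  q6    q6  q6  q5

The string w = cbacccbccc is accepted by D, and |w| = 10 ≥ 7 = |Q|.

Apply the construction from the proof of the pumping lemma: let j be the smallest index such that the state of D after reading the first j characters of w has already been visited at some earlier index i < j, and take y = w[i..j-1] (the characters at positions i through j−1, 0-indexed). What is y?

bac

Run of D on w = c b a c c c b c c c:
  step 0: q0  (start)
  step 1: q2  (read c: q0→q2)
  step 2: q3  (read b: q2→q3)
  step 3: q1  (read a: q3→q1)
  step 4: q2  (read c: q1→q2)   ← first repeat (q2 seen earlier)
  step 5: q3  (read c: q2→q3)
  step 6: q6  (read c: q3→q6)
  step 7: q6  (read b: q6→q6)
  step 8: q5  (read c: q6→q5)
  step 9: q0  (read c: q5→q0)
  step 10: q2  (read c: q0→q2)

So i = 1, j = 4, giving x = w[0:1] = c, y = w[1:4] = bac, z = w[4:10] = ccbccc.
Check: |xy| = 4 ≤ 7 and |y| = 3 ≥ 1. Reading y takes D from q2 back to q2, so every xyⁱz is accepted.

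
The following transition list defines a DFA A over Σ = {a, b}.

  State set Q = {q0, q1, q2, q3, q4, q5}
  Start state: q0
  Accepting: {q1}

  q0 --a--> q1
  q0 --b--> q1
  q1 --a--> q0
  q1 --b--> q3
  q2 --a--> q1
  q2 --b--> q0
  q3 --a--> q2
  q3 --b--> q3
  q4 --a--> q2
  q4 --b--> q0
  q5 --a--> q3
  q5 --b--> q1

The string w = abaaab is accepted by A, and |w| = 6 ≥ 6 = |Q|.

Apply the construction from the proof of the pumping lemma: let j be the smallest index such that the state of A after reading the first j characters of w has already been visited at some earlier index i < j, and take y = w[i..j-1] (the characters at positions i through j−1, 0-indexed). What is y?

baa

State sequence: q0 -a-> q1 -b-> q3 -a-> q2 -a-> q1 -a-> q0 -b-> q1
First repeat at step 4: q1 was already visited.

So i = 1, j = 4, giving x = w[0:1] = a, y = w[1:4] = baa, z = w[4:6] = ab.
Check: |xy| = 4 ≤ 6 and |y| = 3 ≥ 1. Reading y takes A from q1 back to q1, so every xyⁱz is accepted.
With |Q| = 6, pigeonhole forces a state repeat no later than step 6; the substring read between the first and second visits to that state can be pumped.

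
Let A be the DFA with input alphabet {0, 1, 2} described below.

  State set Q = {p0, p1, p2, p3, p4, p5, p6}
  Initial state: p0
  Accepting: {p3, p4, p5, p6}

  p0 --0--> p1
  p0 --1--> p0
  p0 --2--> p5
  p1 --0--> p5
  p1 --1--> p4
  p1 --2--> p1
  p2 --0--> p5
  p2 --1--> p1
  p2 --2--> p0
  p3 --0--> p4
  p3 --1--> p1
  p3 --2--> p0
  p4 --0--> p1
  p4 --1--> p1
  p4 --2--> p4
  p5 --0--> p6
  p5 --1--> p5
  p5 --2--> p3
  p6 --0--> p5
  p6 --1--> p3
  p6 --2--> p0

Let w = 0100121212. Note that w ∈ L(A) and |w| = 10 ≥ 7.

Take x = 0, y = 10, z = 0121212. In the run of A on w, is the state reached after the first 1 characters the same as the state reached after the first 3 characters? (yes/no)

Run of A on the first 3 characters of w = 0 1 0:
  step 0: p0  (start)
  step 1: p1  (read 0: p0→p1)
  step 2: p4  (read 1: p1→p4)
  step 3: p1  (read 0: p4→p1)

After x (step 1): p1. After xy (step 3): p1.
They match, so y = 10 drives A around a cycle from p1 back to itself; pumping y any number of times keeps A in p1 before reading z, and xyⁱz ∈ L(A) for every i ≥ 0.

yes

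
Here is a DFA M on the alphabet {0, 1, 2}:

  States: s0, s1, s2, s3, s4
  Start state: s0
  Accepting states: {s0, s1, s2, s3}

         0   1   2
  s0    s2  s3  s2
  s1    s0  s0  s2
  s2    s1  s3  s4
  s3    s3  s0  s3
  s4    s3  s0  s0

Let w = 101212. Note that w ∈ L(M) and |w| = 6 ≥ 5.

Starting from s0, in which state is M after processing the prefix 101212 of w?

State sequence: s0 -1-> s3 -0-> s3 -1-> s0 -2-> s2 -1-> s3 -2-> s3

After reading 6 characters, M is in state s3.

s3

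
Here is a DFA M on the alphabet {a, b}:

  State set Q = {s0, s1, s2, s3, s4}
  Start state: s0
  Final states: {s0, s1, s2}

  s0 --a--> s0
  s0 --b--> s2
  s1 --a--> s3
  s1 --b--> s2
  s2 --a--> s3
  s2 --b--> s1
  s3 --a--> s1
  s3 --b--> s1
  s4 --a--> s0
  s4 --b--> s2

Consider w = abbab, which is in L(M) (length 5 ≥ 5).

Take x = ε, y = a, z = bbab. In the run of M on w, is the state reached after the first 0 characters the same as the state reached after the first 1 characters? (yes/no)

Run of M on the first 1 characters of w = a:
  step 0: s0  (start)
  step 1: s0  (read a: s0→s0)

After x (step 0): s0. After xy (step 1): s0.
They match, so y = a drives M around a cycle from s0 back to itself; pumping y any number of times keeps M in s0 before reading z, and xyⁱz ∈ L(M) for every i ≥ 0.

yes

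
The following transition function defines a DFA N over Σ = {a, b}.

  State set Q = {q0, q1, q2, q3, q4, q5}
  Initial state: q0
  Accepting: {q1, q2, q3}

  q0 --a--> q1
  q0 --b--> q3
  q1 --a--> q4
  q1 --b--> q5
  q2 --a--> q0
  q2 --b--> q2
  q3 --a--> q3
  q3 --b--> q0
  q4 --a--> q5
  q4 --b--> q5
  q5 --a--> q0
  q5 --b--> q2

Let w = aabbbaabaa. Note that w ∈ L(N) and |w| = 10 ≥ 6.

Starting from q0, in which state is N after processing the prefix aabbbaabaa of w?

q1

State sequence: q0 -a-> q1 -a-> q4 -b-> q5 -b-> q2 -b-> q2 -a-> q0 -a-> q1 -b-> q5 -a-> q0 -a-> q1

After reading 10 characters, N is in state q1.
(This kind of state-tracing is the core of the pumping-lemma construction: with 6 states, pigeonhole forces a repeat within the first 6 steps.)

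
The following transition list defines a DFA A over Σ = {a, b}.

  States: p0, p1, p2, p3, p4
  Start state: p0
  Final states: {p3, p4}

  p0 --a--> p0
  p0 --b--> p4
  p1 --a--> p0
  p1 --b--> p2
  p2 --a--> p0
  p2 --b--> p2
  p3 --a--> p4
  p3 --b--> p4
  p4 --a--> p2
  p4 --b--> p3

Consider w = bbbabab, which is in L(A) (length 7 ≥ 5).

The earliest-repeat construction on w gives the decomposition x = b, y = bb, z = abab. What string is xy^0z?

xy⁰z = xz = b·abab = babab.
Reading y = bb takes A from p4 back to p4, so after x the machine is still in p4, and z then leads to the accepting state p4. Hence babab ∈ L(A).

babab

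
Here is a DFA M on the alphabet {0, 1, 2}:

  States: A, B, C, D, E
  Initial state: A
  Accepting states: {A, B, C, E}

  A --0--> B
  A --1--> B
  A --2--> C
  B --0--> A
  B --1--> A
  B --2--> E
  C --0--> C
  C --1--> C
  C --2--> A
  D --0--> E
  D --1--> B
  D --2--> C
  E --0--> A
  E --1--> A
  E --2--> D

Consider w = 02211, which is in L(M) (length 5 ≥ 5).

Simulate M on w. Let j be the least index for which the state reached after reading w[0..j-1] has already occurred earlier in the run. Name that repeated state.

State sequence: A -0-> B -2-> E -2-> D -1-> B -1-> A
First repeat at step 4: B was already visited.

The earliest repeat is at step j = 4: M is in B, which it already visited at step i = 1.

B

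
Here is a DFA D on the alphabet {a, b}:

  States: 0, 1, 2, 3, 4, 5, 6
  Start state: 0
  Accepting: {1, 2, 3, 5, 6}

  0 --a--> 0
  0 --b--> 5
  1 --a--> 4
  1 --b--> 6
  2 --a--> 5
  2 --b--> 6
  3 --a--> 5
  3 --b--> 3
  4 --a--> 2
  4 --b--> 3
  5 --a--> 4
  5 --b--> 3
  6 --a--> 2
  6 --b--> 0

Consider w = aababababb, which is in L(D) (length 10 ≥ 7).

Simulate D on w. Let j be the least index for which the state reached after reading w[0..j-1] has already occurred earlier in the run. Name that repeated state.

0

Run of D on w = a a b a b a b a b b:
  step 0: 0  (start)
  step 1: 0  (read a: 0→0)   ← first repeat (0 seen earlier)
  step 2: 0  (read a: 0→0)
  step 3: 5  (read b: 0→5)
  step 4: 4  (read a: 5→4)
  step 5: 3  (read b: 4→3)
  step 6: 5  (read a: 3→5)
  step 7: 3  (read b: 5→3)
  step 8: 5  (read a: 3→5)
  step 9: 3  (read b: 5→3)
  step 10: 3  (read b: 3→3)

The earliest repeat is at step j = 1: D is in 0, which it already visited at step i = 0.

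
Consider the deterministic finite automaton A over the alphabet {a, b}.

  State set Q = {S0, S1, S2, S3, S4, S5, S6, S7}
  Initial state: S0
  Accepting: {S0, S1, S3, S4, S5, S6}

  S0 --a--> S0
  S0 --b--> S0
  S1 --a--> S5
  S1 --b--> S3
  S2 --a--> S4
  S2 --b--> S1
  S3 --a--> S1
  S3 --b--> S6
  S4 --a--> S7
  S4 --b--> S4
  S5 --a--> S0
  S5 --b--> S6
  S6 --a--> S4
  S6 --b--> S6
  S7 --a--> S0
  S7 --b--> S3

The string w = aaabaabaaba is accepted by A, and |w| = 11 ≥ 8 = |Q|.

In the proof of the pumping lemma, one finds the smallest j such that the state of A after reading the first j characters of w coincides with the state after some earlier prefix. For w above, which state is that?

S0

Run of A on w = a a a b a a b a a b a:
  step 0: S0  (start)
  step 1: S0  (read a: S0→S0)   ← first repeat (S0 seen earlier)
  step 2: S0  (read a: S0→S0)
  step 3: S0  (read a: S0→S0)
  step 4: S0  (read b: S0→S0)
  step 5: S0  (read a: S0→S0)
  step 6: S0  (read a: S0→S0)
  step 7: S0  (read b: S0→S0)
  step 8: S0  (read a: S0→S0)
  step 9: S0  (read a: S0→S0)
  step 10: S0  (read b: S0→S0)
  step 11: S0  (read a: S0→S0)

The earliest repeat is at step j = 1: A is in S0, which it already visited at step i = 0.
With |Q| = 8, pigeonhole forces a state repeat no later than step 8; the substring read between the first and second visits to that state can be pumped.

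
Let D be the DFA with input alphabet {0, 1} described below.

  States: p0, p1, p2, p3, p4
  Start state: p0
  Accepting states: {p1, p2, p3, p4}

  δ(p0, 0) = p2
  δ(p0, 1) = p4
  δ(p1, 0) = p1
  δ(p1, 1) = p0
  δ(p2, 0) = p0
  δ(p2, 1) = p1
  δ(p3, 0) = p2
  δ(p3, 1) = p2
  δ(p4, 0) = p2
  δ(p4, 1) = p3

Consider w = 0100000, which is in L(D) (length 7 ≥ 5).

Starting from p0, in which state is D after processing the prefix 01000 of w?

p1

State sequence: p0 -0-> p2 -1-> p1 -0-> p1 -0-> p1 -0-> p1

After reading 5 characters, D is in state p1.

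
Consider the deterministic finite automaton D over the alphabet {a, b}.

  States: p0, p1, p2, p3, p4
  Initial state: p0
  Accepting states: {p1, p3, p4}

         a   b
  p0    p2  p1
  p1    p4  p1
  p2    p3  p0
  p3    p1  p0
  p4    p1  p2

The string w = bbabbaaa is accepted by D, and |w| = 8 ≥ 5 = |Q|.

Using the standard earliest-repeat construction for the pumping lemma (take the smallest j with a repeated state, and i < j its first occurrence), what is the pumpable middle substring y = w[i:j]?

b

Run of D on w = b b a b b a a a:
  step 0: p0  (start)
  step 1: p1  (read b: p0→p1)
  step 2: p1  (read b: p1→p1)   ← first repeat (p1 seen earlier)
  step 3: p4  (read a: p1→p4)
  step 4: p2  (read b: p4→p2)
  step 5: p0  (read b: p2→p0)
  step 6: p2  (read a: p0→p2)
  step 7: p3  (read a: p2→p3)
  step 8: p1  (read a: p3→p1)

So i = 1, j = 2, giving x = w[0:1] = b, y = w[1:2] = b, z = w[2:8] = abbaaa.
Check: |xy| = 2 ≤ 5 and |y| = 1 ≥ 1. Reading y takes D from p1 back to p1, so every xyⁱz is accepted.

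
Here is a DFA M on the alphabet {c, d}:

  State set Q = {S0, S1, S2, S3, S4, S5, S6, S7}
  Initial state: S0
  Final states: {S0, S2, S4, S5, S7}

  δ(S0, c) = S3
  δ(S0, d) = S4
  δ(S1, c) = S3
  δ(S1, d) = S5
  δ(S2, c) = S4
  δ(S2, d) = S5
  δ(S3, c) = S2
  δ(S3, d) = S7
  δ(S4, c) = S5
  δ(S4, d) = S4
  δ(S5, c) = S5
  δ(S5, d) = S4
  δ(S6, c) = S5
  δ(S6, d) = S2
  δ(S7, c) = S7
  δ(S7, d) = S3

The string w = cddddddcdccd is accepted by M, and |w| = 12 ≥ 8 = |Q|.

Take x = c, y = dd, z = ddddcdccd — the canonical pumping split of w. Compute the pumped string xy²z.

cddddddddcdccd

xy^2z = c·dd·dd·ddddcdccd = cddddddddcdccd.
Reading y = dd takes M from S3 back to S3, so after x·y·y the machine is still in S3, and z then leads to the accepting state S4. Hence cddddddddcdccd ∈ L(M).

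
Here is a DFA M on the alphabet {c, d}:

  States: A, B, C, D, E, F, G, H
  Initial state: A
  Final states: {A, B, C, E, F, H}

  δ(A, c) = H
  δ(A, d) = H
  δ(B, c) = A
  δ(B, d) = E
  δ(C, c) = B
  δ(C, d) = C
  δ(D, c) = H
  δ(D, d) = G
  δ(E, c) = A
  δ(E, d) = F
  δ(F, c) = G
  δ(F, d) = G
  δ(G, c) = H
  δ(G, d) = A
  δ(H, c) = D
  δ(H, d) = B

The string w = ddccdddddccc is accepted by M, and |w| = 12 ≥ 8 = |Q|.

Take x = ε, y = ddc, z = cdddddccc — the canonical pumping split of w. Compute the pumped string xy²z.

ddcddccdddddccc

xy^2z = ε·ddc·ddc·cdddddccc = ddcddccdddddccc.
Reading y = ddc takes M from A back to A, so after x·y·y the machine is still in A, and z then leads to the accepting state H. Hence ddcddccdddddccc ∈ L(M).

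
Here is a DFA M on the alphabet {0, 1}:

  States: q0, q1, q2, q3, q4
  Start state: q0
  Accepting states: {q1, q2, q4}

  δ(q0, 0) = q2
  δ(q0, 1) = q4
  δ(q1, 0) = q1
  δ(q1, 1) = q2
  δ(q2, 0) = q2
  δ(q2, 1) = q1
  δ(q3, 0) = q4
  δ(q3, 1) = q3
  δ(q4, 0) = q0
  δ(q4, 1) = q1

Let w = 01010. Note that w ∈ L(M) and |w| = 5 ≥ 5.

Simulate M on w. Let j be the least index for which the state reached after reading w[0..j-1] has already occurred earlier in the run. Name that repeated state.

q1

Run of M on w = 0 1 0 1 0:
  step 0: q0  (start)
  step 1: q2  (read 0: q0→q2)
  step 2: q1  (read 1: q2→q1)
  step 3: q1  (read 0: q1→q1)   ← first repeat (q1 seen earlier)
  step 4: q2  (read 1: q1→q2)
  step 5: q2  (read 0: q2→q2)

The earliest repeat is at step j = 3: M is in q1, which it already visited at step i = 2.
With |Q| = 5, pigeonhole forces a state repeat no later than step 5; the substring read between the first and second visits to that state can be pumped.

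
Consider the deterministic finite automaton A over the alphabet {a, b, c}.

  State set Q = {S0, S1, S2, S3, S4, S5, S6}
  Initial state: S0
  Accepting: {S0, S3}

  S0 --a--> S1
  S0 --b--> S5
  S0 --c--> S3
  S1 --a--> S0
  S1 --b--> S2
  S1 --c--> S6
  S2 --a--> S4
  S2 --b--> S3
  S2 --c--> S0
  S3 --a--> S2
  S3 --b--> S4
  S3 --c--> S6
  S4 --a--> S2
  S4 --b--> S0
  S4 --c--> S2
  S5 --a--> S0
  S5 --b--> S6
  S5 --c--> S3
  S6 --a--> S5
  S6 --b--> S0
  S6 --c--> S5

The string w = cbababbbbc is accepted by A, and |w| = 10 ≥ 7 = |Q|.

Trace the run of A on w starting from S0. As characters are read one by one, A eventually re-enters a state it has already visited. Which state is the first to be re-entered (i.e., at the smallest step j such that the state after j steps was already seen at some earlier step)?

S3

Run of A on w = c b a b a b b b b c:
  step 0: S0  (start)
  step 1: S3  (read c: S0→S3)
  step 2: S4  (read b: S3→S4)
  step 3: S2  (read a: S4→S2)
  step 4: S3  (read b: S2→S3)   ← first repeat (S3 seen earlier)
  step 5: S2  (read a: S3→S2)
  step 6: S3  (read b: S2→S3)
  step 7: S4  (read b: S3→S4)
  step 8: S0  (read b: S4→S0)
  step 9: S5  (read b: S0→S5)
  step 10: S3  (read c: S5→S3)

The earliest repeat is at step j = 4: A is in S3, which it already visited at step i = 1.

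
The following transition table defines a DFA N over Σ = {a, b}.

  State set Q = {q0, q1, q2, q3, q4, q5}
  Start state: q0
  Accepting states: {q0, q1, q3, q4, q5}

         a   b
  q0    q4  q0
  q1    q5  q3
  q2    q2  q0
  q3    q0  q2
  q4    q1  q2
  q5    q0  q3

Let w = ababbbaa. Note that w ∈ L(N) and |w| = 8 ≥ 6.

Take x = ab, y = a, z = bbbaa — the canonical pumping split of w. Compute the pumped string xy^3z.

abaaabbbaa

xy^3z = ab·a·a·a·bbbaa = abaaabbbaa.
Reading y = a takes N from q2 back to q2, so after x·y·y·y the machine is still in q2, and z then leads to the accepting state q1. Hence abaaabbbaa ∈ L(N).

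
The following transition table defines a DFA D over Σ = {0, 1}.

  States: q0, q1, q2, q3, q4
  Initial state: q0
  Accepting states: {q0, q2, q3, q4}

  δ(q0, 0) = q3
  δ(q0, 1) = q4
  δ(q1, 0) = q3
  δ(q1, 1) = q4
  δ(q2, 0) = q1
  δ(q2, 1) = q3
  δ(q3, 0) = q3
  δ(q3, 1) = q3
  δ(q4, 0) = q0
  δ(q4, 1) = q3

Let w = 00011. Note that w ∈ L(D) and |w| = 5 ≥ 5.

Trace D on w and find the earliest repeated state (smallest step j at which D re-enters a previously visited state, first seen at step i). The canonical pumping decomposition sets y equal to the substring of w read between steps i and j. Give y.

0

State sequence: q0 -0-> q3 -0-> q3 -0-> q3 -1-> q3 -1-> q3
First repeat at step 2: q3 was already visited.

So i = 1, j = 2, giving x = w[0:1] = 0, y = w[1:2] = 0, z = w[2:5] = 011.
Check: |xy| = 2 ≤ 5 and |y| = 1 ≥ 1. Reading y takes D from q3 back to q3, so every xyⁱz is accepted.
With |Q| = 5, pigeonhole forces a state repeat no later than step 5; the substring read between the first and second visits to that state can be pumped.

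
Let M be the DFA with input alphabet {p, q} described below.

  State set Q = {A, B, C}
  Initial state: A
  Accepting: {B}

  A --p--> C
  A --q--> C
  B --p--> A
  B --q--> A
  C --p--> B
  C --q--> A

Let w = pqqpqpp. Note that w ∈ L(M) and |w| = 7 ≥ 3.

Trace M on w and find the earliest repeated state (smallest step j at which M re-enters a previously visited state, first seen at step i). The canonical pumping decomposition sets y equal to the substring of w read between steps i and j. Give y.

State sequence: A -p-> C -q-> A -q-> C -p-> B -q-> A -p-> C -p-> B
First repeat at step 2: A was already visited.

So i = 0, j = 2, giving x = w[0:0] = ε, y = w[0:2] = pq, z = w[2:7] = qpqpp.
Check: |xy| = 2 ≤ 3 and |y| = 2 ≥ 1. Reading y takes M from A back to A, so every xyⁱz is accepted.

pq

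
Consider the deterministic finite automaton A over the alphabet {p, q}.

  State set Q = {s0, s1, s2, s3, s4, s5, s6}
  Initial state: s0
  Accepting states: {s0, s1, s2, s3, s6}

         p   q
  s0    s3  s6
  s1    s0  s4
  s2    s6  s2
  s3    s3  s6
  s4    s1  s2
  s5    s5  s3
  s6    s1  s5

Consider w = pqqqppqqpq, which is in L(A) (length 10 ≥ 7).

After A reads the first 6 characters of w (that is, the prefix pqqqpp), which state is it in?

State sequence: s0 -p-> s3 -q-> s6 -q-> s5 -q-> s3 -p-> s3 -p-> s3

After reading 6 characters, A is in state s3.
(This kind of state-tracing is the core of the pumping-lemma construction: with 7 states, pigeonhole forces a repeat within the first 7 steps.)

s3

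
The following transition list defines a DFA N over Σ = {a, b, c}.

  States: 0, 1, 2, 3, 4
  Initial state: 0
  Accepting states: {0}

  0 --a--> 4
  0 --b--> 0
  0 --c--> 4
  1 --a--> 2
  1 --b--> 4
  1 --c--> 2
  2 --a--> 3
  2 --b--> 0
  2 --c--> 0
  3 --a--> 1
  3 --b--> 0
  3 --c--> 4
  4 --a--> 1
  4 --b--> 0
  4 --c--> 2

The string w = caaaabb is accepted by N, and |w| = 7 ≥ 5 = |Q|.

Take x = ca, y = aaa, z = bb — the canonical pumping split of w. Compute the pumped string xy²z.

xy^2z = ca·aaa·aaa·bb = caaaaaaabb.
Reading y = aaa takes N from 1 back to 1, so after x·y·y the machine is still in 1, and z then leads to the accepting state 0. Hence caaaaaaabb ∈ L(N).

caaaaaaabb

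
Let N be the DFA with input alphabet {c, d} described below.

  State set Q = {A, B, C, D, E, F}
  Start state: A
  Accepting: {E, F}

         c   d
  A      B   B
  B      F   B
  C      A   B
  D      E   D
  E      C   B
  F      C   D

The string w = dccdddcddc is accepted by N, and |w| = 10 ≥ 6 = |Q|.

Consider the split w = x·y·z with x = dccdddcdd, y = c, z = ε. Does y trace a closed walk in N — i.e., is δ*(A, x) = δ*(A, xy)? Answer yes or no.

no

State sequence: A -d-> B -c-> F -c-> C -d-> B -d-> B -d-> B -c-> F -d-> D -d-> D -c-> E

After x (step 9): D. After xy (step 10): E.
They differ (D ≠ E), so y is not a cycle from the state after x; this split is not the one the pumping-lemma construction produces, and pumping y need not keep the string in L(N).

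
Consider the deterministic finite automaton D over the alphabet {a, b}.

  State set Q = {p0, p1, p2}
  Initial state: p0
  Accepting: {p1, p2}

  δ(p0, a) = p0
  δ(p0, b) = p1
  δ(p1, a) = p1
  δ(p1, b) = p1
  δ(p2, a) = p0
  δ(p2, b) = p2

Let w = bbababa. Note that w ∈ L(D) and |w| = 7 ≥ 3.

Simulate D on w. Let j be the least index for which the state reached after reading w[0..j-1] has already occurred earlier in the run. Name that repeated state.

p1

State sequence: p0 -b-> p1 -b-> p1 -a-> p1 -b-> p1 -a-> p1 -b-> p1 -a-> p1
First repeat at step 2: p1 was already visited.

The earliest repeat is at step j = 2: D is in p1, which it already visited at step i = 1.
Pumping length from the standard proof: p = 3 (the number of states). The repeated state found above gives |xy| = j ≤ 3 and |y| = j − i ≥ 1.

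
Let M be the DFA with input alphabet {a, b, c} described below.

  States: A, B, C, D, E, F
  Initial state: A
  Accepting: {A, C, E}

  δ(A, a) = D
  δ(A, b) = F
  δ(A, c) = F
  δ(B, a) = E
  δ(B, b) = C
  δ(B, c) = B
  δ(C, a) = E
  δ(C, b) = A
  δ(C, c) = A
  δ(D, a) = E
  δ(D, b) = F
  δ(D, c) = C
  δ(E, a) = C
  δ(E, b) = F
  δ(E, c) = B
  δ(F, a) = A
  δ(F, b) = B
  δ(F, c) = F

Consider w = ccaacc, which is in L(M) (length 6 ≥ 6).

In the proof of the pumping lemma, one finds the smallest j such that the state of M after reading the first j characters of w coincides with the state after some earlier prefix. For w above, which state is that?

F

Run of M on w = c c a a c c:
  step 0: A  (start)
  step 1: F  (read c: A→F)
  step 2: F  (read c: F→F)   ← first repeat (F seen earlier)
  step 3: A  (read a: F→A)
  step 4: D  (read a: A→D)
  step 5: C  (read c: D→C)
  step 6: A  (read c: C→A)

The earliest repeat is at step j = 2: M is in F, which it already visited at step i = 1.
With |Q| = 6, pigeonhole forces a state repeat no later than step 6; the substring read between the first and second visits to that state can be pumped.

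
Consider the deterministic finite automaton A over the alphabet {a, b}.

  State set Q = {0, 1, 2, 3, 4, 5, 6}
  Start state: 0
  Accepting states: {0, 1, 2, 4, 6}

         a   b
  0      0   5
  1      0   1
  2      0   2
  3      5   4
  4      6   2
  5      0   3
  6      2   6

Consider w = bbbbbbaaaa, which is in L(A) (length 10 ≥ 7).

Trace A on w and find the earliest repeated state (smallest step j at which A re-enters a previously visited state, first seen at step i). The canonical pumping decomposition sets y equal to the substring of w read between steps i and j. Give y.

Run of A on w = b b b b b b a a a a:
  step 0: 0  (start)
  step 1: 5  (read b: 0→5)
  step 2: 3  (read b: 5→3)
  step 3: 4  (read b: 3→4)
  step 4: 2  (read b: 4→2)
  step 5: 2  (read b: 2→2)   ← first repeat (2 seen earlier)
  step 6: 2  (read b: 2→2)
  step 7: 0  (read a: 2→0)
  step 8: 0  (read a: 0→0)
  step 9: 0  (read a: 0→0)
  step 10: 0  (read a: 0→0)

So i = 4, j = 5, giving x = w[0:4] = bbbb, y = w[4:5] = b, z = w[5:10] = baaaa.
Check: |xy| = 5 ≤ 7 and |y| = 1 ≥ 1. Reading y takes A from 2 back to 2, so every xyⁱz is accepted.

b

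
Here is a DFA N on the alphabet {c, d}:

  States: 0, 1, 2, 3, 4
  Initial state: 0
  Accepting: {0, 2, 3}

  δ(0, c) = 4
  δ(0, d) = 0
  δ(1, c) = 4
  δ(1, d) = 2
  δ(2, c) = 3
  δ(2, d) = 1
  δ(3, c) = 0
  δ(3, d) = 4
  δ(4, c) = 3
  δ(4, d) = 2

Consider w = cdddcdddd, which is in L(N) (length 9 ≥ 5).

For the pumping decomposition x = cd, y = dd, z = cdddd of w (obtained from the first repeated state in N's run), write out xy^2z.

xy^2z = cd·dd·dd·cdddd = cdddddcdddd.
Reading y = dd takes N from 2 back to 2, so after x·y·y the machine is still in 2, and z then leads to the accepting state 2. Hence cdddddcdddd ∈ L(N).

cdddddcdddd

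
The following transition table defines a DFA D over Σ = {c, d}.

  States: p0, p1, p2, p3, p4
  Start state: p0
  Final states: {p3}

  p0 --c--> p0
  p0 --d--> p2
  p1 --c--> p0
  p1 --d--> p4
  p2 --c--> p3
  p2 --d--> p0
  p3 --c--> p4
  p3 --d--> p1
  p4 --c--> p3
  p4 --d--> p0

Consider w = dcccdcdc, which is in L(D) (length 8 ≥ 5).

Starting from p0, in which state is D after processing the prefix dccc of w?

p3

Run of D on the first 4 characters of w = d c c c:
  step 0: p0  (start)
  step 1: p2  (read d: p0→p2)
  step 2: p3  (read c: p2→p3)
  step 3: p4  (read c: p3→p4)
  step 4: p3  (read c: p4→p3)

After reading 4 characters, D is in state p3.
(This kind of state-tracing is the core of the pumping-lemma construction: with 5 states, pigeonhole forces a repeat within the first 5 steps.)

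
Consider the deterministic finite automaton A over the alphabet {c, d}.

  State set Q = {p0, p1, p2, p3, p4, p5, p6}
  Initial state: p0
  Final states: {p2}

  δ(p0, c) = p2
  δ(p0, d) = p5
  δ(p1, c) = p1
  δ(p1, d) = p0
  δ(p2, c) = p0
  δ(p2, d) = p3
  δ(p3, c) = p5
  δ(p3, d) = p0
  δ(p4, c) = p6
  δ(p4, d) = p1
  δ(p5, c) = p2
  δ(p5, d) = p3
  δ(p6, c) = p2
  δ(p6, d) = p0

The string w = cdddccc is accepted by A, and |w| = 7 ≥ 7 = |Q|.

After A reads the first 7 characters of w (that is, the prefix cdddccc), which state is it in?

p2

State sequence: p0 -c-> p2 -d-> p3 -d-> p0 -d-> p5 -c-> p2 -c-> p0 -c-> p2

After reading 7 characters, A is in state p2.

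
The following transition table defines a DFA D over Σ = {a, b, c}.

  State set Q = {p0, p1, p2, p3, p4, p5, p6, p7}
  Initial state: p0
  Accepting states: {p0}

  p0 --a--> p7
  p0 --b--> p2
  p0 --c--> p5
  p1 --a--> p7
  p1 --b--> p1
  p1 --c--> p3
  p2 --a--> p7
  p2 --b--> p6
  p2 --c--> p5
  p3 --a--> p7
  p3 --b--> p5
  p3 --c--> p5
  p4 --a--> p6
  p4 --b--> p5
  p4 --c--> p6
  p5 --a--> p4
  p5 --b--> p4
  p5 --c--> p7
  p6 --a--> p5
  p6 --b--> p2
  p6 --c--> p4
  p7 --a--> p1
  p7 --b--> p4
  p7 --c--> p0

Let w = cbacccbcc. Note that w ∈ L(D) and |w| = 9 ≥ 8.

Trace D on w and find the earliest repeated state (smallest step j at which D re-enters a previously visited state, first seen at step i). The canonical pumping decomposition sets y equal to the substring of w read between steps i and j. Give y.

ac

State sequence: p0 -c-> p5 -b-> p4 -a-> p6 -c-> p4 -c-> p6 -c-> p4 -b-> p5 -c-> p7 -c-> p0
First repeat at step 4: p4 was already visited.

So i = 2, j = 4, giving x = w[0:2] = cb, y = w[2:4] = ac, z = w[4:9] = ccbcc.
Check: |xy| = 4 ≤ 8 and |y| = 2 ≥ 1. Reading y takes D from p4 back to p4, so every xyⁱz is accepted.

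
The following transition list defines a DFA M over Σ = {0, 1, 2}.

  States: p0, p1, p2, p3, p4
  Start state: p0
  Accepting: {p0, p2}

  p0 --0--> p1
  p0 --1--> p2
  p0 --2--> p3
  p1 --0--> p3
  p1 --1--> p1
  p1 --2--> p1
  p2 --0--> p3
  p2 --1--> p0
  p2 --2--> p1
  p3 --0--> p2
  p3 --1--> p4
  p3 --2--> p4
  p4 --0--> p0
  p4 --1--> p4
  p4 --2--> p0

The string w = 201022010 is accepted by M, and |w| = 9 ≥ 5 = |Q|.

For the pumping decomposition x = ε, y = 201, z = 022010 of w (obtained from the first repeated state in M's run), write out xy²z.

xy^2z = ε·201·201·022010 = 201201022010.
Reading y = 201 takes M from p0 back to p0, so after x·y·y the machine is still in p0, and z then leads to the accepting state p0. Hence 201201022010 ∈ L(M).

201201022010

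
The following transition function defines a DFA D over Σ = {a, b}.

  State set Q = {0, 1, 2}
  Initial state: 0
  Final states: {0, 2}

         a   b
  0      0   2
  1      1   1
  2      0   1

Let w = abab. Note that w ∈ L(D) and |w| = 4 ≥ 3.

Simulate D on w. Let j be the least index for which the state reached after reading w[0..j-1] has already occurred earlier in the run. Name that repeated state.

Run of D on w = a b a b:
  step 0: 0  (start)
  step 1: 0  (read a: 0→0)   ← first repeat (0 seen earlier)
  step 2: 2  (read b: 0→2)
  step 3: 0  (read a: 2→0)
  step 4: 2  (read b: 0→2)

The earliest repeat is at step j = 1: D is in 0, which it already visited at step i = 0.
The DFA has 3 states, so the proof of the pumping lemma guarantees a repeated state among the first 3+1 visited; the segment between the two visits is the pumpable y.

0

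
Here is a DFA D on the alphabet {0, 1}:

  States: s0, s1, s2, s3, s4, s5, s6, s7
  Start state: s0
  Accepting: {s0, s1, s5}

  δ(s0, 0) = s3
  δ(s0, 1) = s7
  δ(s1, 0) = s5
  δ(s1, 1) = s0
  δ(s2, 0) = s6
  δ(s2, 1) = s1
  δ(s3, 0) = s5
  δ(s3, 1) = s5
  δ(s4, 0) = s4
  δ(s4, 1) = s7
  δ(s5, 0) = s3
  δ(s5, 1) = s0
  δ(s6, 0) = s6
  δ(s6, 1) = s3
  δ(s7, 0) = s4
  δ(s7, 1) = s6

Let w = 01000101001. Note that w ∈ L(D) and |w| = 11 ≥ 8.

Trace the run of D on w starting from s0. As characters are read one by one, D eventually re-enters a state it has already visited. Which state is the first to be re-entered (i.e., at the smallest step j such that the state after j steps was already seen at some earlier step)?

s3

Run of D on w = 0 1 0 0 0 1 0 1 0 0 1:
  step 0: s0  (start)
  step 1: s3  (read 0: s0→s3)
  step 2: s5  (read 1: s3→s5)
  step 3: s3  (read 0: s5→s3)   ← first repeat (s3 seen earlier)
  step 4: s5  (read 0: s3→s5)
  step 5: s3  (read 0: s5→s3)
  step 6: s5  (read 1: s3→s5)
  step 7: s3  (read 0: s5→s3)
  step 8: s5  (read 1: s3→s5)
  step 9: s3  (read 0: s5→s3)
  step 10: s5  (read 0: s3→s5)
  step 11: s0  (read 1: s5→s0)

The earliest repeat is at step j = 3: D is in s3, which it already visited at step i = 1.
With |Q| = 8, pigeonhole forces a state repeat no later than step 8; the substring read between the first and second visits to that state can be pumped.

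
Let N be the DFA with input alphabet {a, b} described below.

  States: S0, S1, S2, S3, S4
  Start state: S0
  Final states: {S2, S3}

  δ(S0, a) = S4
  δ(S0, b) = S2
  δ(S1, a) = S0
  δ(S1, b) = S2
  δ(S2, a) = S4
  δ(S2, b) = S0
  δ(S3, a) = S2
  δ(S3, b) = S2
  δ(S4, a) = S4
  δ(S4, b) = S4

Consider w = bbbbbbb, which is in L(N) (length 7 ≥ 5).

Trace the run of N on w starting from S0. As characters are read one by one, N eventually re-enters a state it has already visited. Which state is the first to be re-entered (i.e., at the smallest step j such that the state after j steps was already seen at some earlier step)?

S0

Run of N on w = b b b b b b b:
  step 0: S0  (start)
  step 1: S2  (read b: S0→S2)
  step 2: S0  (read b: S2→S0)   ← first repeat (S0 seen earlier)
  step 3: S2  (read b: S0→S2)
  step 4: S0  (read b: S2→S0)
  step 5: S2  (read b: S0→S2)
  step 6: S0  (read b: S2→S0)
  step 7: S2  (read b: S0→S2)

The earliest repeat is at step j = 2: N is in S0, which it already visited at step i = 0.
Pumping length from the standard proof: p = 5 (the number of states). The repeated state found above gives |xy| = j ≤ 5 and |y| = j − i ≥ 1.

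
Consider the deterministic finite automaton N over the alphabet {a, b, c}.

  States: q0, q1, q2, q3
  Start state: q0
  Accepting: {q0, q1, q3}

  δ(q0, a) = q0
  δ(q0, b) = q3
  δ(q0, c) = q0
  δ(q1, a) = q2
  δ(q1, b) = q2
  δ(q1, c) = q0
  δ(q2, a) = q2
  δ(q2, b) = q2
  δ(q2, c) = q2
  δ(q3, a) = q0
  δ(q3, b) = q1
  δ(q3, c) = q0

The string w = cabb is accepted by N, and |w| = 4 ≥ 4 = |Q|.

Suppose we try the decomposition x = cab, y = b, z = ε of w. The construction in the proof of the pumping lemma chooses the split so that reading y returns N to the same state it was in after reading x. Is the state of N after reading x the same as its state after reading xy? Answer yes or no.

State sequence: q0 -c-> q0 -a-> q0 -b-> q3 -b-> q1

After x (step 3): q3. After xy (step 4): q1.
They differ (q3 ≠ q1), so y is not a cycle from the state after x; this split is not the one the pumping-lemma construction produces, and pumping y need not keep the string in L(N).

no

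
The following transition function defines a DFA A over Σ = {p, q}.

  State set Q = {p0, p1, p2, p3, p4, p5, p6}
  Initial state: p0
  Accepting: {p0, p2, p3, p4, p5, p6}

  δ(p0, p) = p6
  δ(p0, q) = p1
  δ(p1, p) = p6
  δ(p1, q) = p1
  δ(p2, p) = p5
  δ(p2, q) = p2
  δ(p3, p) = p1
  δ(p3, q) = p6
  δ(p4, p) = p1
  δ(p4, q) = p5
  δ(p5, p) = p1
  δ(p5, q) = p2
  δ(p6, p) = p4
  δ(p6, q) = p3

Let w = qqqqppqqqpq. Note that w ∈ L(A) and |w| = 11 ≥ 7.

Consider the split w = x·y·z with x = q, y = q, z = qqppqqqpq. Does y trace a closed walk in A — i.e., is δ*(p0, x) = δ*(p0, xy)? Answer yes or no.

yes

State sequence: p0 -q-> p1 -q-> p1

After x (step 1): p1. After xy (step 2): p1.
They match, so y = q drives A around a cycle from p1 back to itself; pumping y any number of times keeps A in p1 before reading z, and xyⁱz ∈ L(A) for every i ≥ 0.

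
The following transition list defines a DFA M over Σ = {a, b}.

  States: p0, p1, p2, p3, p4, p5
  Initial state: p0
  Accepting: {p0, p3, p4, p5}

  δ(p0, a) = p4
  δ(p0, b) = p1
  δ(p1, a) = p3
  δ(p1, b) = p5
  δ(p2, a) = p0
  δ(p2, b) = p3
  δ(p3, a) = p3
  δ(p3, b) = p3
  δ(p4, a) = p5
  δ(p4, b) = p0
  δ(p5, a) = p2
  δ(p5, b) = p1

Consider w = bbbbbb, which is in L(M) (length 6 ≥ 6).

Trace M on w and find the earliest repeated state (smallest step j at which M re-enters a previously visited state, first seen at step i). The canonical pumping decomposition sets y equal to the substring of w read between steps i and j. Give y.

State sequence: p0 -b-> p1 -b-> p5 -b-> p1 -b-> p5 -b-> p1 -b-> p5
First repeat at step 3: p1 was already visited.

So i = 1, j = 3, giving x = w[0:1] = b, y = w[1:3] = bb, z = w[3:6] = bbb.
Check: |xy| = 3 ≤ 6 and |y| = 2 ≥ 1. Reading y takes M from p1 back to p1, so every xyⁱz is accepted.

bb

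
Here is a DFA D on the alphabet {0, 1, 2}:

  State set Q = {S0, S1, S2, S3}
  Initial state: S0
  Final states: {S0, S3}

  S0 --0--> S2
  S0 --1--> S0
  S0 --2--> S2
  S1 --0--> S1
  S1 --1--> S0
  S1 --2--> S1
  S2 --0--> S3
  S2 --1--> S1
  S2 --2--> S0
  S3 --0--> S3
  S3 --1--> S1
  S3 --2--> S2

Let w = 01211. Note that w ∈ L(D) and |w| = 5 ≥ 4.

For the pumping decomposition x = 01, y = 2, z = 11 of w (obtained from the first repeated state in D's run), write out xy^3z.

0122211

xy^3z = 01·2·2·2·11 = 0122211.
Reading y = 2 takes D from S1 back to S1, so after x·y·y·y the machine is still in S1, and z then leads to the accepting state S0. Hence 0122211 ∈ L(D).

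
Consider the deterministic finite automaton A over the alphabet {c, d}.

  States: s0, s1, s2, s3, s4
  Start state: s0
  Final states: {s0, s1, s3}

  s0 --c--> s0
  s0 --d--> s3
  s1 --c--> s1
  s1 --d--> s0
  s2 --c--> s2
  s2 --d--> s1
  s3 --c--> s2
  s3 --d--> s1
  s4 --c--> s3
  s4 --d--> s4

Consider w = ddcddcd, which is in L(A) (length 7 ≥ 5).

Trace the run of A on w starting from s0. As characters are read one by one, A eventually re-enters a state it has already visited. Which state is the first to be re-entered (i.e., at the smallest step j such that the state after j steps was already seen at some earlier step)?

Run of A on w = d d c d d c d:
  step 0: s0  (start)
  step 1: s3  (read d: s0→s3)
  step 2: s1  (read d: s3→s1)
  step 3: s1  (read c: s1→s1)   ← first repeat (s1 seen earlier)
  step 4: s0  (read d: s1→s0)
  step 5: s3  (read d: s0→s3)
  step 6: s2  (read c: s3→s2)
  step 7: s1  (read d: s2→s1)

The earliest repeat is at step j = 3: A is in s1, which it already visited at step i = 2.
The DFA has 5 states, so the proof of the pumping lemma guarantees a repeated state among the first 5+1 visited; the segment between the two visits is the pumpable y.

s1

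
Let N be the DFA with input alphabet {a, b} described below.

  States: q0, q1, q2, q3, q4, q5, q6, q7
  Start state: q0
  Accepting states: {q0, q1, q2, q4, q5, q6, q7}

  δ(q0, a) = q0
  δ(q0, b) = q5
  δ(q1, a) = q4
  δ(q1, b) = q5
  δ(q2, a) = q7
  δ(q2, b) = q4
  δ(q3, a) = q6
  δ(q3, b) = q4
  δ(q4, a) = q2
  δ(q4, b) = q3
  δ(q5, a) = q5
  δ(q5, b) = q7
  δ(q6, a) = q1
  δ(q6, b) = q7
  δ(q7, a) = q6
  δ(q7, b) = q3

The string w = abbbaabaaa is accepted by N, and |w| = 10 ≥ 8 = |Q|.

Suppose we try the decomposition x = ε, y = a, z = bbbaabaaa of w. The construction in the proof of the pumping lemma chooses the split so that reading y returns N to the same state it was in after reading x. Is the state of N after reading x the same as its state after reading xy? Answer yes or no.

Run of N on the first 1 characters of w = a:
  step 0: q0  (start)
  step 1: q0  (read a: q0→q0)

After x (step 0): q0. After xy (step 1): q0.
They match, so y = a drives N around a cycle from q0 back to itself; pumping y any number of times keeps N in q0 before reading z, and xyⁱz ∈ L(N) for every i ≥ 0.

yes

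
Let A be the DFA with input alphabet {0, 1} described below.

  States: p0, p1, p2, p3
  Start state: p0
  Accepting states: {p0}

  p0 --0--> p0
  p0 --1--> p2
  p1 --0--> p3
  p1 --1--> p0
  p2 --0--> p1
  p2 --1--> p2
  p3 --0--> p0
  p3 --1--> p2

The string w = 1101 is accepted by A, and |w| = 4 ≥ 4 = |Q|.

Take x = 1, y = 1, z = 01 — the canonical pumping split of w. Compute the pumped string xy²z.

11101

xy^2z = 1·1·1·01 = 11101.
Reading y = 1 takes A from p2 back to p2, so after x·y·y the machine is still in p2, and z then leads to the accepting state p0. Hence 11101 ∈ L(A).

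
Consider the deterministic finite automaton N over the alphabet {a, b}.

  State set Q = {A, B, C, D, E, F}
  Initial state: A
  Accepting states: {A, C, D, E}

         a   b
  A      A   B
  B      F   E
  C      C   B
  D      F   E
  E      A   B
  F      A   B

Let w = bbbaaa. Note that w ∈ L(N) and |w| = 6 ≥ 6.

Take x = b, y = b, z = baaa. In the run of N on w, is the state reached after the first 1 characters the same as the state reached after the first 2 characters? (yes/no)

no

State sequence: A -b-> B -b-> E

After x (step 1): B. After xy (step 2): E.
They differ (B ≠ E), so y is not a cycle from the state after x; this split is not the one the pumping-lemma construction produces, and pumping y need not keep the string in L(N).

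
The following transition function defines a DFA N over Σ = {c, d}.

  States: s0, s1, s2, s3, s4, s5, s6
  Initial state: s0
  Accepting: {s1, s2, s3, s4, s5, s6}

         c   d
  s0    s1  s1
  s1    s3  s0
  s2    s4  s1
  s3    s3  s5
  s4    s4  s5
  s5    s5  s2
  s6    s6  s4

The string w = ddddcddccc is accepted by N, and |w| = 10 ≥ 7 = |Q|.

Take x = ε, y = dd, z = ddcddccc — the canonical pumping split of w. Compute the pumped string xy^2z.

ddddddcddccc

xy^2z = ε·dd·dd·ddcddccc = ddddddcddccc.
Reading y = dd takes N from s0 back to s0, so after x·y·y the machine is still in s0, and z then leads to the accepting state s3. Hence ddddddcddccc ∈ L(N).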